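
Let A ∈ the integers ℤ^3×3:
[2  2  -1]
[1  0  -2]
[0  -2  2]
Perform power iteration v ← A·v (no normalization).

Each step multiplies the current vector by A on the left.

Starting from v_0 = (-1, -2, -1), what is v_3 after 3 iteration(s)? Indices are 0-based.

v_3 = (-40, -14, 22)

v_0 = (-1, -2, -1).
v_1 = A·v_0 = (-5, 1, 2).
v_2 = A·v_1 = (-10, -9, 2).
v_3 = A·v_2 = (-40, -14, 22).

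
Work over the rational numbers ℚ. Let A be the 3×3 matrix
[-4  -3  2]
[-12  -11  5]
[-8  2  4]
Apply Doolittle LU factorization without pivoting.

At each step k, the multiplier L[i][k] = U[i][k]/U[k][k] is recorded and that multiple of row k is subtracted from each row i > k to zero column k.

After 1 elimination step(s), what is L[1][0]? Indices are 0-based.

k=0: U[0][0]=-4
  eliminate (1,0): mult=3, new row 1: (0, -2, -1); set L[1][0]=3
  eliminate (2,0): mult=2, new row 2: (0, 8, 0); set L[2][0]=2

L[1][0] = 3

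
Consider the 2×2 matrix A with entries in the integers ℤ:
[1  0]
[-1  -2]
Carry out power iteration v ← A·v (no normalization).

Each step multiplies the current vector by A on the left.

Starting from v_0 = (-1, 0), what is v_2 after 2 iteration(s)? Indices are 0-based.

v_2 = (-1, -1)

v_0 = (-1, 0).
v_1 = A·v_0 = (-1, 1).
v_2 = A·v_1 = (-1, -1).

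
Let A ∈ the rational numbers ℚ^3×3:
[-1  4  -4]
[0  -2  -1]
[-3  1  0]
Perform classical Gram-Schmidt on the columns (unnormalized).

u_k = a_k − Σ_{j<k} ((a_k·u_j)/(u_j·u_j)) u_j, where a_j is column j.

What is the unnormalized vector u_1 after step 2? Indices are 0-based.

Step 1: u_0 = a_0 = (-1, 0, -3).
Step 2: u_1 = a_1 − (-7/10)·u_0 = (33/10, -2, -11/10).

u_1 = (33/10, -2, -11/10)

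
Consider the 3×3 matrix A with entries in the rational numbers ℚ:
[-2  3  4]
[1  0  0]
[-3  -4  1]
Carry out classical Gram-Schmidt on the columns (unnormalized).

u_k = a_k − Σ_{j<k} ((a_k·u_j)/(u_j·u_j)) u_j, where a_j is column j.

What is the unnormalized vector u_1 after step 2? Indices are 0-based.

Step 1: u_0 = a_0 = (-2, 1, -3).
Step 2: u_1 = a_1 − (3/7)·u_0 = (27/7, -3/7, -19/7).

u_1 = (27/7, -3/7, -19/7)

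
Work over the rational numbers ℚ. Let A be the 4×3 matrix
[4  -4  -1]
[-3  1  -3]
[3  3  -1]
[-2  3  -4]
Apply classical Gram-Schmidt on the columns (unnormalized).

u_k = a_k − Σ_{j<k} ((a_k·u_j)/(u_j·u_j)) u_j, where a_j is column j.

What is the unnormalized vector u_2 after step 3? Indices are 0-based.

u_2 = (-511/179, -412/179, -56/179, -488/179)

Step 1: u_0 = a_0 = (4, -3, 3, -2).
Step 2: u_1 = a_1 − (-8/19)·u_0 = (-44/19, -5/19, 81/19, 41/19).
Step 3: u_2 = a_2 − (5/19)·u_0 − (-62/179)·u_1 = (-511/179, -412/179, -56/179, -488/179).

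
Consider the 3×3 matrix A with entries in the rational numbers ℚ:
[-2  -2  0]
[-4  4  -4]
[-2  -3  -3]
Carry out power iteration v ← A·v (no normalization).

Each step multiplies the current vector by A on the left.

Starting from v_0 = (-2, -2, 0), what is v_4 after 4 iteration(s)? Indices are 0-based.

v_4 = (-272, -2408, -1390)

v_0 = (-2, -2, 0).
v_1 = A·v_0 = (8, 0, 10).
v_2 = A·v_1 = (-16, -72, -46).
v_3 = A·v_2 = (176, -40, 386).
v_4 = A·v_3 = (-272, -2408, -1390).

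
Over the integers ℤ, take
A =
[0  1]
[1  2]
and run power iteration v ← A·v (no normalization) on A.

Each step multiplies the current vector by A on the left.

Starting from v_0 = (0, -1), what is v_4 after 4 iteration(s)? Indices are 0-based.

v_0 = (0, -1).
v_1 = A·v_0 = (-1, -2).
v_2 = A·v_1 = (-2, -5).
v_3 = A·v_2 = (-5, -12).
v_4 = A·v_3 = (-12, -29).

v_4 = (-12, -29)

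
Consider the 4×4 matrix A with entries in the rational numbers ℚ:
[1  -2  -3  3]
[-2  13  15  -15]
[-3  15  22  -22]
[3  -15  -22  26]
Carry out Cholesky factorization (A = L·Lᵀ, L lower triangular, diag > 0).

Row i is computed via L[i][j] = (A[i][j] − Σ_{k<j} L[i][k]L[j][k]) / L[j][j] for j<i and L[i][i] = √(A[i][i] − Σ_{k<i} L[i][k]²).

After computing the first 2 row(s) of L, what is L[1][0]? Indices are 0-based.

L[1][0] = -2

Step 1: L[0][0] = √(1) = 1.
  L[1][0] = (-2) / L[0][0] = -2.
Step 2: L[1][1] = √(9) = 3.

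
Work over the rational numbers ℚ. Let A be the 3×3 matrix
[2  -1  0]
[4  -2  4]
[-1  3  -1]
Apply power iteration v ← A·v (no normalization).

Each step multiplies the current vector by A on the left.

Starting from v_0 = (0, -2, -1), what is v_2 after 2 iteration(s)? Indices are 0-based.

v_0 = (0, -2, -1).
v_1 = A·v_0 = (2, 0, -5).
v_2 = A·v_1 = (4, -12, 3).

v_2 = (4, -12, 3)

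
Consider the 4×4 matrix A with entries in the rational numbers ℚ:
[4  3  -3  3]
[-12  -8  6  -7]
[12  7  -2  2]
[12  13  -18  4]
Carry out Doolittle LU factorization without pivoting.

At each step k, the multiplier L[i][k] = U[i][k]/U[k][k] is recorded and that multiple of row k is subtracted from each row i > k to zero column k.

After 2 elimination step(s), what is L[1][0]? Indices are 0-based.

k=0: U[0][0]=4
  eliminate (1,0): mult=-3, new row 1: (0, 1, -3, 2); set L[1][0]=-3
  eliminate (2,0): mult=3, new row 2: (0, -2, 7, -7); set L[2][0]=3
  eliminate (3,0): mult=3, new row 3: (0, 4, -9, -5); set L[3][0]=3
k=1: U[1][1]=1
  eliminate (2,1): mult=-2, new row 2: (0, 0, 1, -3); set L[2][1]=-2
  eliminate (3,1): mult=4, new row 3: (0, 0, 3, -13); set L[3][1]=4

L[1][0] = -3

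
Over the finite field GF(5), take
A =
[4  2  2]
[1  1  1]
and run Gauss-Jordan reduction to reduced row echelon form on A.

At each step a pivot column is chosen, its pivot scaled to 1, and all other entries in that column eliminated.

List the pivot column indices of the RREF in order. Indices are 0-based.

pivot(0,0)=4: scale R0 → (1, 3, 3)
  clear (1,0): R1 −= (1)R0 → (0, 3, 3)
pivot(1,1)=3: scale R1 → (0, 1, 1)
  clear (0,1): R0 −= (3)R1 → (1, 0, 0)

pivot columns: 0, 1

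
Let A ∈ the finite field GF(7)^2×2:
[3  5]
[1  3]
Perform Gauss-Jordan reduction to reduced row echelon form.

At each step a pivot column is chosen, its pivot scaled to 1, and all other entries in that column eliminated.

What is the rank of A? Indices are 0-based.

rank = 2

[1] R0 /= 3  ⇒  (1, 4)
     R1 -= 1·R0  ⇒  (0, 6)
[2] R1 /= 6  ⇒  (0, 1)
     R0 -= 4·R1  ⇒  (1, 0)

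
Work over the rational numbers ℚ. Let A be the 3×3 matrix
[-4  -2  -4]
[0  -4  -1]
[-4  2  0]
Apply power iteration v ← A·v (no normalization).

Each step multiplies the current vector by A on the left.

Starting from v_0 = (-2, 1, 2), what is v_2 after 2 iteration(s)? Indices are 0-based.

v_2 = (-20, 14, -4)

v_0 = (-2, 1, 2).
v_1 = A·v_0 = (-2, -6, 10).
v_2 = A·v_1 = (-20, 14, -4).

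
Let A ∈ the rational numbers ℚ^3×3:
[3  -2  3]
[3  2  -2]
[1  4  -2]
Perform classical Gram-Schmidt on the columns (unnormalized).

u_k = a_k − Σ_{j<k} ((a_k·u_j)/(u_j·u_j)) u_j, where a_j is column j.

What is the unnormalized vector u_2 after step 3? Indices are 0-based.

Step 1: u_0 = a_0 = (3, 3, 1).
Step 2: u_1 = a_1 − (4/19)·u_0 = (-50/19, 26/19, 72/19).
Step 3: u_2 = a_2 − (1/19)·u_0 − (-173/220)·u_1 = (17/22, -119/110, 51/55).

u_2 = (17/22, -119/110, 51/55)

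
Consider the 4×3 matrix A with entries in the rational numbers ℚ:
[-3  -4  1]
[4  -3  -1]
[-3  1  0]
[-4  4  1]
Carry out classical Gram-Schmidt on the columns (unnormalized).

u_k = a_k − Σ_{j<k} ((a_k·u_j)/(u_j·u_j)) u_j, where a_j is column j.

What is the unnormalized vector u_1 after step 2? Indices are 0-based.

u_1 = (-257/50, -37/25, -7/50, 62/25)

Step 1: u_0 = a_0 = (-3, 4, -3, -4).
Step 2: u_1 = a_1 − (-19/50)·u_0 = (-257/50, -37/25, -7/50, 62/25).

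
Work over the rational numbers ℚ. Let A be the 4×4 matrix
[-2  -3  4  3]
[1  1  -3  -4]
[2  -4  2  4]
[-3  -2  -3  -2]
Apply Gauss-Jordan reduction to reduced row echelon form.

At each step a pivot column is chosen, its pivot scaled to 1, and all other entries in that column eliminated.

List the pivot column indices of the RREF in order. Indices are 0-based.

pivot columns: 0, 1, 2, 3

pivot(0,0)=-2: scale R0 → (1, 3/2, -2, -3/2)
  clear (1,0): R1 −= (1)R0 → (0, -1/2, -1, -5/2)
  clear (2,0): R2 −= (2)R0 → (0, -7, 6, 7)
  clear (3,0): R3 −= (-3)R0 → (0, 5/2, -9, -13/2)
pivot(1,1)=-1/2: scale R1 → (0, 1, 2, 5)
  clear (0,1): R0 −= (3/2)R1 → (1, 0, -5, -9)
  clear (2,1): R2 −= (-7)R1 → (0, 0, 20, 42)
  clear (3,1): R3 −= (5/2)R1 → (0, 0, -14, -19)
pivot(2,2)=20: scale R2 → (0, 0, 1, 21/10)
  clear (0,2): R0 −= (-5)R2 → (1, 0, 0, 3/2)
  clear (1,2): R1 −= (2)R2 → (0, 1, 0, 4/5)
  clear (3,2): R3 −= (-14)R2 → (0, 0, 0, 52/5)
pivot(3,3)=52/5: scale R3 → (0, 0, 0, 1)
  clear (0,3): R0 −= (3/2)R3 → (1, 0, 0, 0)
  clear (1,3): R1 −= (4/5)R3 → (0, 1, 0, 0)
  clear (2,3): R2 −= (21/10)R3 → (0, 0, 1, 0)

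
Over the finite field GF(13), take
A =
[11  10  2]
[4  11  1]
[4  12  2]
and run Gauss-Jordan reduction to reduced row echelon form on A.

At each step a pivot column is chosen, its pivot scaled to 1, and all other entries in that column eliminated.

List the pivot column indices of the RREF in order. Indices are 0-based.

pivot columns: 0, 1

step 1: normalize row 0 (÷11) = (1, 8, 12)
  row 1: subtract 4×row0 = (0, 5, 5)
  row 2: subtract 4×row0 = (0, 6, 6)
step 2: normalize row 1 (÷5) = (0, 1, 1)
  row 0: subtract 8×row1 = (1, 0, 4)
  row 2: subtract 6×row1 = (0, 0, 0)
skip col 2 (zero from row 2)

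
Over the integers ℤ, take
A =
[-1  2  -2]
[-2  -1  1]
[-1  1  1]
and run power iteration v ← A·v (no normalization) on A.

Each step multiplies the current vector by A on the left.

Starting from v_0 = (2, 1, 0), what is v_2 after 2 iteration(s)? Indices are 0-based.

v_2 = (-8, 4, -6)

v_0 = (2, 1, 0).
v_1 = A·v_0 = (0, -5, -1).
v_2 = A·v_1 = (-8, 4, -6).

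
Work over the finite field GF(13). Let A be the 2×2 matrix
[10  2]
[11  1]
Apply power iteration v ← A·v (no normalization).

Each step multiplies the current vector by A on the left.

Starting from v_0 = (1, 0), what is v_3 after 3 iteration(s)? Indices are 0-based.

v_3 = (6, 7)

v_0 = (1, 0).
v_1 = A·v_0 = (10, 11).
v_2 = A·v_1 = (5, 4).
v_3 = A·v_2 = (6, 7).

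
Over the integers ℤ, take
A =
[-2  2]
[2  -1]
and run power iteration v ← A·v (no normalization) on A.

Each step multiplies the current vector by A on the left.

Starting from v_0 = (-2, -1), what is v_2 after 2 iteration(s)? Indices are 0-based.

v_2 = (-10, 7)

v_0 = (-2, -1).
v_1 = A·v_0 = (2, -3).
v_2 = A·v_1 = (-10, 7).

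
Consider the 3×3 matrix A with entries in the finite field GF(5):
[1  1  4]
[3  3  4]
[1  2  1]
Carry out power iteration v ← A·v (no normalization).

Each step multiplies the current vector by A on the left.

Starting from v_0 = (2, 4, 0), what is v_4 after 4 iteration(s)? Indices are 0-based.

v_0 = (2, 4, 0).
v_1 = A·v_0 = (1, 3, 0).
v_2 = A·v_1 = (4, 2, 2).
v_3 = A·v_2 = (4, 1, 0).
v_4 = A·v_3 = (0, 0, 1).

v_4 = (0, 0, 1)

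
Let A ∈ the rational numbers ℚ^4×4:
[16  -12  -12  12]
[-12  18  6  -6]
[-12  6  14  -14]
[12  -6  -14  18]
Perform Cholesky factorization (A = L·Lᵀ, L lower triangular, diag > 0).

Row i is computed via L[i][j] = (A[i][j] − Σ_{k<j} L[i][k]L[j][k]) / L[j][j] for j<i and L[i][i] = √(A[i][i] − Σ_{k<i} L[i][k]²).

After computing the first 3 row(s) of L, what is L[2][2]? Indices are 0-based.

Step 1: L[0][0] = √(16) = 4.
  L[1][0] = (-12) / L[0][0] = -3.
Step 2: L[1][1] = √(9) = 3.
  L[2][0] = (-12) / L[0][0] = -3.
  L[2][1] = (-3) / L[1][1] = -1.
Step 3: L[2][2] = √(4) = 2.

L[2][2] = 2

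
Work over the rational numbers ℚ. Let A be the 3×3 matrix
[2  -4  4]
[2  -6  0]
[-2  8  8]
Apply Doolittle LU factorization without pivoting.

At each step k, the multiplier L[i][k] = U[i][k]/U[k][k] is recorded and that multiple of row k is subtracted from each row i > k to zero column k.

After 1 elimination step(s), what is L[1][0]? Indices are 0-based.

[col 0] pivot 2
  R1 -= 1*R0 → (0, -2, -4)  (L[1][0] := 1)
  R2 -= -1*R0 → (0, 4, 12)  (L[2][0] := -1)

L[1][0] = 1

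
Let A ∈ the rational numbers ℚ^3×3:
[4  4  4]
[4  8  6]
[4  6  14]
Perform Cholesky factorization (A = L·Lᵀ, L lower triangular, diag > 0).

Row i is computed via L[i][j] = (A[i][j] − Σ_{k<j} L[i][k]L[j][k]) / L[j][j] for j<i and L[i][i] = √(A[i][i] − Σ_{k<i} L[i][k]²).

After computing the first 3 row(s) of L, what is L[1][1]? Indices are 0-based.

L[1][1] = 2

Step 1: L[0][0] = √(4) = 2.
  L[1][0] = (4) / L[0][0] = 2.
Step 2: L[1][1] = √(4) = 2.
  L[2][0] = (4) / L[0][0] = 2.
  L[2][1] = (2) / L[1][1] = 1.
Step 3: L[2][2] = √(9) = 3.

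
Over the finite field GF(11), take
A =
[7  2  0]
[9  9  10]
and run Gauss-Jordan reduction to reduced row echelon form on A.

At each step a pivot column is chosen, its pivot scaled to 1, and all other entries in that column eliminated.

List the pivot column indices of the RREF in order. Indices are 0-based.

[1] R0 /= 7  ⇒  (1, 5, 0)
     R1 -= 9·R0  ⇒  (0, 8, 10)
[2] R1 /= 8  ⇒  (0, 1, 4)
     R0 -= 5·R1  ⇒  (1, 0, 2)

pivot columns: 0, 1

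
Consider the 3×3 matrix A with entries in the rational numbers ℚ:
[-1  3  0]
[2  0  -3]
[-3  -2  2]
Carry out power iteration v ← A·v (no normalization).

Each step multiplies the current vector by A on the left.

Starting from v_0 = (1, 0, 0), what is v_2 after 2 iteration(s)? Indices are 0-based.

v_2 = (7, 7, -7)

v_0 = (1, 0, 0).
v_1 = A·v_0 = (-1, 2, -3).
v_2 = A·v_1 = (7, 7, -7).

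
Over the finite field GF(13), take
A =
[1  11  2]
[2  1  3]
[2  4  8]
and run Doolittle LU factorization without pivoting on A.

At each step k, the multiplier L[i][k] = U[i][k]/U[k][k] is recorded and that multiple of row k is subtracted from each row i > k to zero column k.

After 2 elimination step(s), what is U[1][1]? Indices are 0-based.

U[1][1] = 5

[col 0] pivot 1
  R1 -= 2*R0 → (0, 5, 12)  (L[1][0] := 2)
  R2 -= 2*R0 → (0, 8, 4)  (L[2][0] := 2)
[col 1] pivot 5
  R2 -= 12*R1 → (0, 0, 3)  (L[2][1] := 12)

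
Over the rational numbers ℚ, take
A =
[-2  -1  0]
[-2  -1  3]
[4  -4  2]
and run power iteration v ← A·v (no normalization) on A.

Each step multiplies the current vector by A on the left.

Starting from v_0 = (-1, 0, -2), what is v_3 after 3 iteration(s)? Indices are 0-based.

v_3 = (24, 48, 112)

v_0 = (-1, 0, -2).
v_1 = A·v_0 = (2, -4, -8).
v_2 = A·v_1 = (0, -24, 8).
v_3 = A·v_2 = (24, 48, 112).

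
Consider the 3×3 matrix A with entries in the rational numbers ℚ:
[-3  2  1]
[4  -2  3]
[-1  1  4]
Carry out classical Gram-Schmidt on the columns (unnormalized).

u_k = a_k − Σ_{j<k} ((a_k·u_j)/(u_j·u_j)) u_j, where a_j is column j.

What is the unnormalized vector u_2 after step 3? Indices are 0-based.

u_2 = (-2/3, -1/3, 2/3)

Step 1: u_0 = a_0 = (-3, 4, -1).
Step 2: u_1 = a_1 − (-15/26)·u_0 = (7/26, 4/13, 11/26).
Step 3: u_2 = a_2 − (5/26)·u_0 − (25/3)·u_1 = (-2/3, -1/3, 2/3).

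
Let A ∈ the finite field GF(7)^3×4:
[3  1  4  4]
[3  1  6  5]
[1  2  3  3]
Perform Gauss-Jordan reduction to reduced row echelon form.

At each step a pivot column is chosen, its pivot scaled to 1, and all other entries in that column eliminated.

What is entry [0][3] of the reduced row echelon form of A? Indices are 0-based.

M[0][3] = 4

step 1: normalize row 0 (÷3) = (1, 5, 6, 6)
  row 1: subtract 3×row0 = (0, 0, 2, 1)
  row 2: subtract 1×row0 = (0, 4, 4, 4)
step 2: exchange rows 1,2
step 2: normalize row 1 (÷4) = (0, 1, 1, 1)
  row 0: subtract 5×row1 = (1, 0, 1, 1)
step 3: normalize row 2 (÷2) = (0, 0, 1, 4)
  row 0: subtract 1×row2 = (1, 0, 0, 4)
  row 1: subtract 1×row2 = (0, 1, 0, 4)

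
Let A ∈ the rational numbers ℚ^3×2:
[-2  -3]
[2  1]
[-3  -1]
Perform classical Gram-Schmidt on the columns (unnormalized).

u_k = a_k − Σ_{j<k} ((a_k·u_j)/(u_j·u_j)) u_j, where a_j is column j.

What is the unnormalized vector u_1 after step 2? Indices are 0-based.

Step 1: u_0 = a_0 = (-2, 2, -3).
Step 2: u_1 = a_1 − (11/17)·u_0 = (-29/17, -5/17, 16/17).

u_1 = (-29/17, -5/17, 16/17)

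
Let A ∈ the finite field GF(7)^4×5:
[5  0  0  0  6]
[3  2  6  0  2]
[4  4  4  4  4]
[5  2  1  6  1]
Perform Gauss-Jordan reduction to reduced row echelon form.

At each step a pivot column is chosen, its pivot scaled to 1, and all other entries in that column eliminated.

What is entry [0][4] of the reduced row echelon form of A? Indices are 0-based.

pivot(0,0)=5: scale R0 → (1, 0, 0, 0, 4)
  clear (1,0): R1 −= (3)R0 → (0, 2, 6, 0, 4)
  clear (2,0): R2 −= (4)R0 → (0, 4, 4, 4, 2)
  clear (3,0): R3 −= (5)R0 → (0, 2, 1, 6, 2)
pivot(1,1)=2: scale R1 → (0, 1, 3, 0, 2)
  clear (2,1): R2 −= (4)R1 → (0, 0, 6, 4, 1)
  clear (3,1): R3 −= (2)R1 → (0, 0, 2, 6, 5)
pivot(2,2)=6: scale R2 → (0, 0, 1, 3, 6)
  clear (1,2): R1 −= (3)R2 → (0, 1, 0, 5, 5)
  clear (3,2): R3 −= (2)R2 → (0, 0, 0, 0, 0)
col 3: no nonzero at/below row 3; advance.
col 4: no nonzero at/below row 3; advance.

M[0][4] = 4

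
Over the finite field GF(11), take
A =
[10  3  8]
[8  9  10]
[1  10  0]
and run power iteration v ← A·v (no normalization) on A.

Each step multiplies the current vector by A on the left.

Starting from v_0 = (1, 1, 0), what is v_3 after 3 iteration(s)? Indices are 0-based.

v_3 = (8, 3, 1)

v_0 = (1, 1, 0).
v_1 = A·v_0 = (2, 6, 0).
v_2 = A·v_1 = (5, 4, 7).
v_3 = A·v_2 = (8, 3, 1).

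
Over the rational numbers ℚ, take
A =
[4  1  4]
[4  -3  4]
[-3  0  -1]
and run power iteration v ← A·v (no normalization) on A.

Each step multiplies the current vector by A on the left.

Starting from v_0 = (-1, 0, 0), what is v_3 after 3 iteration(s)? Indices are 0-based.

v_3 = (12, -20, 15)

v_0 = (-1, 0, 0).
v_1 = A·v_0 = (-4, -4, 3).
v_2 = A·v_1 = (-8, 8, 9).
v_3 = A·v_2 = (12, -20, 15).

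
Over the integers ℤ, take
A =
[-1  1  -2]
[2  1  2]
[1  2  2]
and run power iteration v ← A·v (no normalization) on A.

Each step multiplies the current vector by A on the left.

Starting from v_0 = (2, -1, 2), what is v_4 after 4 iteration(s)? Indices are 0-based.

v_0 = (2, -1, 2).
v_1 = A·v_0 = (-7, 7, 4).
v_2 = A·v_1 = (6, 1, 15).
v_3 = A·v_2 = (-35, 43, 38).
v_4 = A·v_3 = (2, 49, 127).

v_4 = (2, 49, 127)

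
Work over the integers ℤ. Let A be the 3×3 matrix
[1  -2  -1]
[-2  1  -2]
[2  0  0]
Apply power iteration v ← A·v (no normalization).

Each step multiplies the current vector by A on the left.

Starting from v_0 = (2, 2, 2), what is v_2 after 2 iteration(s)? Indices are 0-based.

v_0 = (2, 2, 2).
v_1 = A·v_0 = (-4, -6, 4).
v_2 = A·v_1 = (4, -6, -8).

v_2 = (4, -6, -8)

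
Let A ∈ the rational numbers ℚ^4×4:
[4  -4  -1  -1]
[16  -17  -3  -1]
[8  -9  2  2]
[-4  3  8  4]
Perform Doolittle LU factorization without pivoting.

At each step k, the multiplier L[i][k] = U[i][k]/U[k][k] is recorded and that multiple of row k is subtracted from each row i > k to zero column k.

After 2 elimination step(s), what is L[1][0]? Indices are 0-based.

L[1][0] = 4

Step 1: pivot at (0,0) is 4.
  row1 ← row1 − (4)·row0  ⇒  L[1][0]=4, U row1=(0, -1, 1, 3)
  row2 ← row2 − (2)·row0  ⇒  L[2][0]=2, U row2=(0, -1, 4, 4)
  row3 ← row3 − (-1)·row0  ⇒  L[3][0]=-1, U row3=(0, -1, 7, 3)
Step 2: pivot at (1,1) is -1.
  row2 ← row2 − (1)·row1  ⇒  L[2][1]=1, U row2=(0, 0, 3, 1)
  row3 ← row3 − (1)·row1  ⇒  L[3][1]=1, U row3=(0, 0, 6, 0)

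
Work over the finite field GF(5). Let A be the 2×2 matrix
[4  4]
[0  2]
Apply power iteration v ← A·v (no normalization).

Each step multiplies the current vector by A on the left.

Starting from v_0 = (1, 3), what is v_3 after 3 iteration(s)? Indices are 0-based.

v_0 = (1, 3).
v_1 = A·v_0 = (1, 1).
v_2 = A·v_1 = (3, 2).
v_3 = A·v_2 = (0, 4).

v_3 = (0, 4)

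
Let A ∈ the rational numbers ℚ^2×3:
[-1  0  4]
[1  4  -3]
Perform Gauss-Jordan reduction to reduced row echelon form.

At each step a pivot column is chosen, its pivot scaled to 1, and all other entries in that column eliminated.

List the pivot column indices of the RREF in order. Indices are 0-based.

[1] R0 /= -1  ⇒  (1, 0, -4)
     R1 -= 1·R0  ⇒  (0, 4, 1)
[2] R1 /= 4  ⇒  (0, 1, 1/4)

pivot columns: 0, 1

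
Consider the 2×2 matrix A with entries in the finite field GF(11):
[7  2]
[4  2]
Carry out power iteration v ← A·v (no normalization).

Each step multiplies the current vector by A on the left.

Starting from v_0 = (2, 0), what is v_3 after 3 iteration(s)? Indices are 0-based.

v_3 = (7, 6)

v_0 = (2, 0).
v_1 = A·v_0 = (3, 8).
v_2 = A·v_1 = (4, 6).
v_3 = A·v_2 = (7, 6).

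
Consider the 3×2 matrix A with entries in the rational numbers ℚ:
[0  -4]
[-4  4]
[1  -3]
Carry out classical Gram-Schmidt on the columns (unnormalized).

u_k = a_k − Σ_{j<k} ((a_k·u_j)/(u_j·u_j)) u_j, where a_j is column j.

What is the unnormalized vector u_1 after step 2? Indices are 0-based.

Step 1: u_0 = a_0 = (0, -4, 1).
Step 2: u_1 = a_1 − (-19/17)·u_0 = (-4, -8/17, -32/17).

u_1 = (-4, -8/17, -32/17)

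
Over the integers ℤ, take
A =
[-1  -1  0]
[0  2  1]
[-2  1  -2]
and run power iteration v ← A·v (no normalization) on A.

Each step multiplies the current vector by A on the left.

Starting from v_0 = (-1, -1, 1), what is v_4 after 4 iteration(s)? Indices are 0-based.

v_0 = (-1, -1, 1).
v_1 = A·v_0 = (2, -1, -1).
v_2 = A·v_1 = (-1, -3, -3).
v_3 = A·v_2 = (4, -9, 5).
v_4 = A·v_3 = (5, -13, -27).

v_4 = (5, -13, -27)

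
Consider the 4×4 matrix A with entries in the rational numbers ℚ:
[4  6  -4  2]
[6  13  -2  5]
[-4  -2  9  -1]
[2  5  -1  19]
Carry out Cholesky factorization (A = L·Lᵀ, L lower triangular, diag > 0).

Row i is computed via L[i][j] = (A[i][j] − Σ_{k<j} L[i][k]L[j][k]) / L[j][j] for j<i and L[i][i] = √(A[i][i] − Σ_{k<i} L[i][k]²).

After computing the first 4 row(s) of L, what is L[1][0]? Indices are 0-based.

Step 1: L[0][0] = √(4) = 2.
  L[1][0] = (6) / L[0][0] = 3.
Step 2: L[1][1] = √(4) = 2.
  L[2][0] = (-4) / L[0][0] = -2.
  L[2][1] = (4) / L[1][1] = 2.
Step 3: L[2][2] = √(1) = 1.
  L[3][0] = (2) / L[0][0] = 1.
  L[3][1] = (2) / L[1][1] = 1.
  L[3][2] = (-1) / L[2][2] = -1.
Step 4: L[3][3] = √(16) = 4.

L[1][0] = 3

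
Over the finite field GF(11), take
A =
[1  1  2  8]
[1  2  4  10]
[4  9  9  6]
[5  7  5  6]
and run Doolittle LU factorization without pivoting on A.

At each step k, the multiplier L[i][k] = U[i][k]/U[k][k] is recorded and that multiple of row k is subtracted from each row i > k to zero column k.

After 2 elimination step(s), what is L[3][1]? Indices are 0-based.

Step 1: pivot at (0,0) is 1.
  row1 ← row1 − (1)·row0  ⇒  L[1][0]=1, U row1=(0, 1, 2, 2)
  row2 ← row2 − (4)·row0  ⇒  L[2][0]=4, U row2=(0, 5, 1, 7)
  row3 ← row3 − (5)·row0  ⇒  L[3][0]=5, U row3=(0, 2, 6, 10)
Step 2: pivot at (1,1) is 1.
  row2 ← row2 − (5)·row1  ⇒  L[2][1]=5, U row2=(0, 0, 2, 8)
  row3 ← row3 − (2)·row1  ⇒  L[3][1]=2, U row3=(0, 0, 2, 6)

L[3][1] = 2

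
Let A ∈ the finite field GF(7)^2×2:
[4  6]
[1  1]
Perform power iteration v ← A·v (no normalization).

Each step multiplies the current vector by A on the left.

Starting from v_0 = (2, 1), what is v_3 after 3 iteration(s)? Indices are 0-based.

v_3 = (6, 0)

v_0 = (2, 1).
v_1 = A·v_0 = (0, 3).
v_2 = A·v_1 = (4, 3).
v_3 = A·v_2 = (6, 0).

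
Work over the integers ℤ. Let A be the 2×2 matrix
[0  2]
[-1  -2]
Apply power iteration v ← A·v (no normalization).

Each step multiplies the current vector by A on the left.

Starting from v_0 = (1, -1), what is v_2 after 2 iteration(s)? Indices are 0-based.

v_2 = (2, 0)

v_0 = (1, -1).
v_1 = A·v_0 = (-2, 1).
v_2 = A·v_1 = (2, 0).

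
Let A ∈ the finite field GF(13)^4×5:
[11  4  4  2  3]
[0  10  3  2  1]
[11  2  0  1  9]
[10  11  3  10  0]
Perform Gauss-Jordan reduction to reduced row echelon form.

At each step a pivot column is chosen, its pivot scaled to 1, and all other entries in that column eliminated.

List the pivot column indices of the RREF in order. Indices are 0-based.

step 1: normalize row 0 (÷11) = (1, 11, 11, 12, 5)
  row 2: subtract 11×row0 = (0, 11, 9, 12, 6)
  row 3: subtract 10×row0 = (0, 5, 10, 7, 2)
step 2: normalize row 1 (÷10) = (0, 1, 12, 8, 4)
  row 0: subtract 11×row1 = (1, 0, 9, 2, 0)
  row 2: subtract 11×row1 = (0, 0, 7, 2, 1)
  row 3: subtract 5×row1 = (0, 0, 2, 6, 8)
step 3: normalize row 2 (÷7) = (0, 0, 1, 4, 2)
  row 0: subtract 9×row2 = (1, 0, 0, 5, 8)
  row 1: subtract 12×row2 = (0, 1, 0, 12, 6)
  row 3: subtract 2×row2 = (0, 0, 0, 11, 4)
step 4: normalize row 3 (÷11) = (0, 0, 0, 1, 11)
  row 0: subtract 5×row3 = (1, 0, 0, 0, 5)
  row 1: subtract 12×row3 = (0, 1, 0, 0, 4)
  row 2: subtract 4×row3 = (0, 0, 1, 0, 10)

pivot columns: 0, 1, 2, 3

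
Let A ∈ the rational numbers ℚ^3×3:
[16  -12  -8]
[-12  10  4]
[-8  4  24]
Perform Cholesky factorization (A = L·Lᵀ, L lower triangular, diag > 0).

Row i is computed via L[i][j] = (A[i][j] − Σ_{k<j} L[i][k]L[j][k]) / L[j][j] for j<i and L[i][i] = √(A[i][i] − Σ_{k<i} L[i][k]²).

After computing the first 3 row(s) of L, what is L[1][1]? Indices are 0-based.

L[1][1] = 1

Step 1: L[0][0] = √(16) = 4.
  L[1][0] = (-12) / L[0][0] = -3.
Step 2: L[1][1] = √(1) = 1.
  L[2][0] = (-8) / L[0][0] = -2.
  L[2][1] = (-2) / L[1][1] = -2.
Step 3: L[2][2] = √(16) = 4.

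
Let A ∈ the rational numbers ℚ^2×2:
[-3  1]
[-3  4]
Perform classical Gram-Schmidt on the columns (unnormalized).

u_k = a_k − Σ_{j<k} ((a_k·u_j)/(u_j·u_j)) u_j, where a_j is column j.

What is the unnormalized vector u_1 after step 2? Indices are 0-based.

u_1 = (-3/2, 3/2)

Step 1: u_0 = a_0 = (-3, -3).
Step 2: u_1 = a_1 − (-5/6)·u_0 = (-3/2, 3/2).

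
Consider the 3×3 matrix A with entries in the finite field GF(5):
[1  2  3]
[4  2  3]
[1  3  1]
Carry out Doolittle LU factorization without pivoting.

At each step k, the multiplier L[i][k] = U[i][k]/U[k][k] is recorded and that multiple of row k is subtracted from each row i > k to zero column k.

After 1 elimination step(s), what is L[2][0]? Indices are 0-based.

k=0: U[0][0]=1
  eliminate (1,0): mult=4, new row 1: (0, 4, 1); set L[1][0]=4
  eliminate (2,0): mult=1, new row 2: (0, 1, 3); set L[2][0]=1

L[2][0] = 1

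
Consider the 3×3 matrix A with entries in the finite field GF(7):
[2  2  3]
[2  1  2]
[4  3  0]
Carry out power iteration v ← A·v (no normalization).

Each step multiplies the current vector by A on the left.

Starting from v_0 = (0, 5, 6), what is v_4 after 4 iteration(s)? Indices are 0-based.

v_0 = (0, 5, 6).
v_1 = A·v_0 = (0, 3, 1).
v_2 = A·v_1 = (2, 5, 2).
v_3 = A·v_2 = (6, 6, 2).
v_4 = A·v_3 = (2, 1, 0).

v_4 = (2, 1, 0)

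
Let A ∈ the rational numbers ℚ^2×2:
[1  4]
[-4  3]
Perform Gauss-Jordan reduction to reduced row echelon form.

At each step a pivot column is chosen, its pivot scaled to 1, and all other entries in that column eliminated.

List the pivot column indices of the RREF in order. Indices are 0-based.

[1] R0 /= 1  ⇒  (1, 4)
     R1 -= -4·R0  ⇒  (0, 19)
[2] R1 /= 19  ⇒  (0, 1)
     R0 -= 4·R1  ⇒  (1, 0)

pivot columns: 0, 1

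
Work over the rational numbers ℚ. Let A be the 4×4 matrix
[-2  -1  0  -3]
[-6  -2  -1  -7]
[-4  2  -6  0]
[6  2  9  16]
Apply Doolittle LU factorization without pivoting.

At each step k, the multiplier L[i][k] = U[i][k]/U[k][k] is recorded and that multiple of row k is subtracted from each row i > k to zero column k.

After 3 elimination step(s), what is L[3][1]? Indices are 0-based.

[col 0] pivot -2
  R1 -= 3*R0 → (0, 1, -1, 2)  (L[1][0] := 3)
  R2 -= 2*R0 → (0, 4, -6, 6)  (L[2][0] := 2)
  R3 -= -3*R0 → (0, -1, 9, 7)  (L[3][0] := -3)
[col 1] pivot 1
  R2 -= 4*R1 → (0, 0, -2, -2)  (L[2][1] := 4)
  R3 -= -1*R1 → (0, 0, 8, 9)  (L[3][1] := -1)
[col 2] pivot -2
  R3 -= -4*R2 → (0, 0, 0, 1)  (L[3][2] := -4)

L[3][1] = -1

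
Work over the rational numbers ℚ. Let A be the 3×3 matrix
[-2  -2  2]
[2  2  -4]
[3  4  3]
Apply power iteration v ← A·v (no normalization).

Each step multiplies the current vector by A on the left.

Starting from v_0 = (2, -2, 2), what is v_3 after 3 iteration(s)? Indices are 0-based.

v_0 = (2, -2, 2).
v_1 = A·v_0 = (4, -8, 4).
v_2 = A·v_1 = (16, -24, -8).
v_3 = A·v_2 = (0, 16, -72).

v_3 = (0, 16, -72)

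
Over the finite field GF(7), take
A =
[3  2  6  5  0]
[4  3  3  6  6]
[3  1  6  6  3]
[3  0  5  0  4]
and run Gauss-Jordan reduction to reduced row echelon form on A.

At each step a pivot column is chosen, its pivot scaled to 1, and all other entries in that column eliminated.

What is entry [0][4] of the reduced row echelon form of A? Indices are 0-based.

M[0][4] = 5

pivot(0,0)=3: scale R0 → (1, 3, 2, 4, 0)
  clear (1,0): R1 −= (4)R0 → (0, 5, 2, 4, 6)
  clear (2,0): R2 −= (3)R0 → (0, 6, 0, 1, 3)
  clear (3,0): R3 −= (3)R0 → (0, 5, 6, 2, 4)
pivot(1,1)=5: scale R1 → (0, 1, 6, 5, 4)
  clear (0,1): R0 −= (3)R1 → (1, 0, 5, 3, 2)
  clear (2,1): R2 −= (6)R1 → (0, 0, 6, 6, 0)
  clear (3,1): R3 −= (5)R1 → (0, 0, 4, 5, 5)
pivot(2,2)=6: scale R2 → (0, 0, 1, 1, 0)
  clear (0,2): R0 −= (5)R2 → (1, 0, 0, 5, 2)
  clear (1,2): R1 −= (6)R2 → (0, 1, 0, 6, 4)
  clear (3,2): R3 −= (4)R2 → (0, 0, 0, 1, 5)
pivot(3,3)=1: scale R3 → (0, 0, 0, 1, 5)
  clear (0,3): R0 −= (5)R3 → (1, 0, 0, 0, 5)
  clear (1,3): R1 −= (6)R3 → (0, 1, 0, 0, 2)
  clear (2,3): R2 −= (1)R3 → (0, 0, 1, 0, 2)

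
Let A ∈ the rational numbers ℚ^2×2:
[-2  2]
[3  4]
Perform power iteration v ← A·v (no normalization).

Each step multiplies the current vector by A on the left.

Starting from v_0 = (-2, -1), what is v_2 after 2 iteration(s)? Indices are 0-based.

v_2 = (-24, -34)

v_0 = (-2, -1).
v_1 = A·v_0 = (2, -10).
v_2 = A·v_1 = (-24, -34).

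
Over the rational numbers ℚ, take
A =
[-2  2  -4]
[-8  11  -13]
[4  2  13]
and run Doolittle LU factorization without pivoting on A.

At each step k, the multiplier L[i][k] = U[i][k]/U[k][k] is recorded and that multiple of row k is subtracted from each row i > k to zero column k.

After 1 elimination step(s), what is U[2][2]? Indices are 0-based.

Step 1: pivot at (0,0) is -2.
  row1 ← row1 − (4)·row0  ⇒  L[1][0]=4, U row1=(0, 3, 3)
  row2 ← row2 − (-2)·row0  ⇒  L[2][0]=-2, U row2=(0, 6, 5)

U[2][2] = 5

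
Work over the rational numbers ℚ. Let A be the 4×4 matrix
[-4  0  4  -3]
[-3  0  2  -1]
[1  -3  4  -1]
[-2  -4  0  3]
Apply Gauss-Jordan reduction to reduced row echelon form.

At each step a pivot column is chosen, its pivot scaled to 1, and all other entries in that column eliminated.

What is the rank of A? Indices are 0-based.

rank = 4

[1] R0 /= -4  ⇒  (1, 0, -1, 3/4)
     R1 -= -3·R0  ⇒  (0, 0, -1, 5/4)
     R2 -= 1·R0  ⇒  (0, -3, 5, -7/4)
     R3 -= -2·R0  ⇒  (0, -4, -2, 9/2)
[2] R1 <-> R2
[2] R1 /= -3  ⇒  (0, 1, -5/3, 7/12)
     R3 -= -4·R1  ⇒  (0, 0, -26/3, 41/6)
[3] R2 /= -1  ⇒  (0, 0, 1, -5/4)
     R0 -= -1·R2  ⇒  (1, 0, 0, -1/2)
     R1 -= -5/3·R2  ⇒  (0, 1, 0, -3/2)
     R3 -= -26/3·R2  ⇒  (0, 0, 0, -4)
[4] R3 /= -4  ⇒  (0, 0, 0, 1)
     R0 -= -1/2·R3  ⇒  (1, 0, 0, 0)
     R1 -= -3/2·R3  ⇒  (0, 1, 0, 0)
     R2 -= -5/4·R3  ⇒  (0, 0, 1, 0)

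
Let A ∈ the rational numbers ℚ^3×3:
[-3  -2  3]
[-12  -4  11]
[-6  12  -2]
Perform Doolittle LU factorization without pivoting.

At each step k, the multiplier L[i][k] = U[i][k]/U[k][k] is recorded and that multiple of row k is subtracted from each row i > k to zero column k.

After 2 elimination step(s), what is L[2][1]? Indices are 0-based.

[col 0] pivot -3
  R1 -= 4*R0 → (0, 4, -1)  (L[1][0] := 4)
  R2 -= 2*R0 → (0, 16, -8)  (L[2][0] := 2)
[col 1] pivot 4
  R2 -= 4*R1 → (0, 0, -4)  (L[2][1] := 4)

L[2][1] = 4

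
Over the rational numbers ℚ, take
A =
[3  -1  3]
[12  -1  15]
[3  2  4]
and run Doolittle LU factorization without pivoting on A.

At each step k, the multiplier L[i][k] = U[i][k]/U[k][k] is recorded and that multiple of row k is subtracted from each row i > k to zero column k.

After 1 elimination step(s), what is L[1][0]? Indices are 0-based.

L[1][0] = 4

[col 0] pivot 3
  R1 -= 4*R0 → (0, 3, 3)  (L[1][0] := 4)
  R2 -= 1*R0 → (0, 3, 1)  (L[2][0] := 1)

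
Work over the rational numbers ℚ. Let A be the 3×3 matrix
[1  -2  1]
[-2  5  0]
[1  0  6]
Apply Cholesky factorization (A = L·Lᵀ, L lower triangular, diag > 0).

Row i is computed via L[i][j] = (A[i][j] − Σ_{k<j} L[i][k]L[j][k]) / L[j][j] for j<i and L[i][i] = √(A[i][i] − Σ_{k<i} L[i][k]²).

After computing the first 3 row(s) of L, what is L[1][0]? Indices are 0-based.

L[1][0] = -2

Step 1: L[0][0] = √(1) = 1.
  L[1][0] = (-2) / L[0][0] = -2.
Step 2: L[1][1] = √(1) = 1.
  L[2][0] = (1) / L[0][0] = 1.
  L[2][1] = (2) / L[1][1] = 2.
Step 3: L[2][2] = √(1) = 1.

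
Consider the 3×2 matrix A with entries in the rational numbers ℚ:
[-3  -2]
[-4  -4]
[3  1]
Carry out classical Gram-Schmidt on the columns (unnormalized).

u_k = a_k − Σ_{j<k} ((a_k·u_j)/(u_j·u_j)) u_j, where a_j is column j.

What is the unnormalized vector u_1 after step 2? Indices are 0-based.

Step 1: u_0 = a_0 = (-3, -4, 3).
Step 2: u_1 = a_1 − (25/34)·u_0 = (7/34, -18/17, -41/34).

u_1 = (7/34, -18/17, -41/34)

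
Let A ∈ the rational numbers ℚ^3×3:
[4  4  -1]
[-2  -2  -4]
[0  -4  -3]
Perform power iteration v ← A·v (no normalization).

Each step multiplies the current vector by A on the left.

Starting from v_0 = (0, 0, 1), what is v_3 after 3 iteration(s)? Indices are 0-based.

v_3 = (-5, -110, -163)

v_0 = (0, 0, 1).
v_1 = A·v_0 = (-1, -4, -3).
v_2 = A·v_1 = (-17, 22, 25).
v_3 = A·v_2 = (-5, -110, -163).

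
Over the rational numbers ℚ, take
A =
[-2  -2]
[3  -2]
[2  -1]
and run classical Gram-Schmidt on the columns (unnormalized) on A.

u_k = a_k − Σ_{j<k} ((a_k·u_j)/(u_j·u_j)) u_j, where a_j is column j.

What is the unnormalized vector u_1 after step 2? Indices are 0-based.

Step 1: u_0 = a_0 = (-2, 3, 2).
Step 2: u_1 = a_1 − (-4/17)·u_0 = (-42/17, -22/17, -9/17).

u_1 = (-42/17, -22/17, -9/17)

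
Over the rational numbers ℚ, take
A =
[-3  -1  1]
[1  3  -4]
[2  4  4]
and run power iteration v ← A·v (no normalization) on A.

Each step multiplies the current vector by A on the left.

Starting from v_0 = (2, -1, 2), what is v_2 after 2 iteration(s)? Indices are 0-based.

v_2 = (26, -62, -10)

v_0 = (2, -1, 2).
v_1 = A·v_0 = (-3, -9, 8).
v_2 = A·v_1 = (26, -62, -10).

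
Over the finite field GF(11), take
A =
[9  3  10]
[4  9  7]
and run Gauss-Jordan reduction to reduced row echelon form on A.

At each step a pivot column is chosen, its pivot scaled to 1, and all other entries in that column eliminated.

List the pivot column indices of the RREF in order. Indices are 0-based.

pivot columns: 0, 1

pivot(0,0)=9: scale R0 → (1, 4, 6)
  clear (1,0): R1 −= (4)R0 → (0, 4, 5)
pivot(1,1)=4: scale R1 → (0, 1, 4)
  clear (0,1): R0 −= (4)R1 → (1, 0, 1)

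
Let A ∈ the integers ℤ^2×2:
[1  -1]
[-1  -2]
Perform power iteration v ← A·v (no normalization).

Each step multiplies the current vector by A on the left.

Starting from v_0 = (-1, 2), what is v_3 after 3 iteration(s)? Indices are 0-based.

v_3 = (-9, -18)

v_0 = (-1, 2).
v_1 = A·v_0 = (-3, -3).
v_2 = A·v_1 = (0, 9).
v_3 = A·v_2 = (-9, -18).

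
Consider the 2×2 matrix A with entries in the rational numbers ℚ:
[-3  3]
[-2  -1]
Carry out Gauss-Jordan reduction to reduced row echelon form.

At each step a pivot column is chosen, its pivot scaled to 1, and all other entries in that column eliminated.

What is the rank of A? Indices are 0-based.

rank = 2

step 1: normalize row 0 (÷-3) = (1, -1)
  row 1: subtract -2×row0 = (0, -3)
step 2: normalize row 1 (÷-3) = (0, 1)
  row 0: subtract -1×row1 = (1, 0)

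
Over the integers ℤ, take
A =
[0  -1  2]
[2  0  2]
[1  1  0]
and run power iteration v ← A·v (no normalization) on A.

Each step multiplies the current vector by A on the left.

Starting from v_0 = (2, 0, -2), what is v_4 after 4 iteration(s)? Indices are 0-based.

v_4 = (0, -8, -4)

v_0 = (2, 0, -2).
v_1 = A·v_0 = (-4, 0, 2).
v_2 = A·v_1 = (4, -4, -4).
v_3 = A·v_2 = (-4, 0, 0).
v_4 = A·v_3 = (0, -8, -4).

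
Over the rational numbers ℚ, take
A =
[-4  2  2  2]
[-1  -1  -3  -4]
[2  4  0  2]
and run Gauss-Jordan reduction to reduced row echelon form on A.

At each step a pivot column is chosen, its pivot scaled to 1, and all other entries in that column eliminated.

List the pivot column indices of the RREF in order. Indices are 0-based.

pivot columns: 0, 1, 2

pivot(0,0)=-4: scale R0 → (1, -1/2, -1/2, -1/2)
  clear (1,0): R1 −= (-1)R0 → (0, -3/2, -7/2, -9/2)
  clear (2,0): R2 −= (2)R0 → (0, 5, 1, 3)
pivot(1,1)=-3/2: scale R1 → (0, 1, 7/3, 3)
  clear (0,1): R0 −= (-1/2)R1 → (1, 0, 2/3, 1)
  clear (2,1): R2 −= (5)R1 → (0, 0, -32/3, -12)
pivot(2,2)=-32/3: scale R2 → (0, 0, 1, 9/8)
  clear (0,2): R0 −= (2/3)R2 → (1, 0, 0, 1/4)
  clear (1,2): R1 −= (7/3)R2 → (0, 1, 0, 3/8)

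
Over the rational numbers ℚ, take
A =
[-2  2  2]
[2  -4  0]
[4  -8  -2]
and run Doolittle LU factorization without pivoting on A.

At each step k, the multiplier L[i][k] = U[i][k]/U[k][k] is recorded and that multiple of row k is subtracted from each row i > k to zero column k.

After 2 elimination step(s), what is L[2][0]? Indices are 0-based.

L[2][0] = -2

k=0: U[0][0]=-2
  eliminate (1,0): mult=-1, new row 1: (0, -2, 2); set L[1][0]=-1
  eliminate (2,0): mult=-2, new row 2: (0, -4, 2); set L[2][0]=-2
k=1: U[1][1]=-2
  eliminate (2,1): mult=2, new row 2: (0, 0, -2); set L[2][1]=2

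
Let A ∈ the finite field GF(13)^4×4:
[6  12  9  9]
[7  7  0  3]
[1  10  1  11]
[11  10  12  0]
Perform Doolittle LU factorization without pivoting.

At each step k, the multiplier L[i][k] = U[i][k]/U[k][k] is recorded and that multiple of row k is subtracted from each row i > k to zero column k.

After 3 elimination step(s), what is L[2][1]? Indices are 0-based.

[col 0] pivot 6
  R1 -= 12*R0 → (0, 6, 9, 12)  (L[1][0] := 12)
  R2 -= 11*R0 → (0, 8, 6, 3)  (L[2][0] := 11)
  R3 -= 4*R0 → (0, 1, 2, 3)  (L[3][0] := 4)
[col 1] pivot 6
  R2 -= 10*R1 → (0, 0, 7, 0)  (L[2][1] := 10)
  R3 -= 11*R1 → (0, 0, 7, 1)  (L[3][1] := 11)
[col 2] pivot 7
  R3 -= 1*R2 → (0, 0, 0, 1)  (L[3][2] := 1)

L[2][1] = 10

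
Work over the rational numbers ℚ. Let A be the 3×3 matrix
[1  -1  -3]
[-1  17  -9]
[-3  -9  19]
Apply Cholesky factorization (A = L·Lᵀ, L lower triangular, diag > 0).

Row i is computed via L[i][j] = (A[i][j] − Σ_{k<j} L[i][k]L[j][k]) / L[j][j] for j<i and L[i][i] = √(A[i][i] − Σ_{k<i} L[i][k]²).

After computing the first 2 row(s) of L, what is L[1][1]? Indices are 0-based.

L[1][1] = 4

Step 1: L[0][0] = √(1) = 1.
  L[1][0] = (-1) / L[0][0] = -1.
Step 2: L[1][1] = √(16) = 4.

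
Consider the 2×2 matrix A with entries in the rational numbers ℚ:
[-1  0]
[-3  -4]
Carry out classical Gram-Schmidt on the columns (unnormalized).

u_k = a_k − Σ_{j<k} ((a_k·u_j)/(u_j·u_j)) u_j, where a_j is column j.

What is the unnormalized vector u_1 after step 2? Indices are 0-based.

u_1 = (6/5, -2/5)

Step 1: u_0 = a_0 = (-1, -3).
Step 2: u_1 = a_1 − (6/5)·u_0 = (6/5, -2/5).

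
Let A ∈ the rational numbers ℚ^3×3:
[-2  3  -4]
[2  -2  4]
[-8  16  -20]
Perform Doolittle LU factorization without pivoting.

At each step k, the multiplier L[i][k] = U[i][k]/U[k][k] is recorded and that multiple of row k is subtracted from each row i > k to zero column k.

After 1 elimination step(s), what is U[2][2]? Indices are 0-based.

[col 0] pivot -2
  R1 -= -1*R0 → (0, 1, 0)  (L[1][0] := -1)
  R2 -= 4*R0 → (0, 4, -4)  (L[2][0] := 4)

U[2][2] = -4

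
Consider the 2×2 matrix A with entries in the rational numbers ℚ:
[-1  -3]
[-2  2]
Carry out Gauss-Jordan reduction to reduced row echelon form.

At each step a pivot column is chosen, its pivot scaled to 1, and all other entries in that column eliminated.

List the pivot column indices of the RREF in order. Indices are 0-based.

[1] R0 /= -1  ⇒  (1, 3)
     R1 -= -2·R0  ⇒  (0, 8)
[2] R1 /= 8  ⇒  (0, 1)
     R0 -= 3·R1  ⇒  (1, 0)

pivot columns: 0, 1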